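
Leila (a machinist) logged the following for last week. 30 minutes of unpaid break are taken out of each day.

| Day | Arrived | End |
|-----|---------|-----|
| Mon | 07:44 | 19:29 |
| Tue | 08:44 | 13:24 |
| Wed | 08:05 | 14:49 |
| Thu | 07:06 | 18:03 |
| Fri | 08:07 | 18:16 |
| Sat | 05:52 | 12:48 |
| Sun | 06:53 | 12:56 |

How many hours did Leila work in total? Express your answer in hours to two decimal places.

Mon: 07:44–19:29 = 11 h 45 min; less 30 min break → 11 h 15 min
Tue: 08:44–13:24 = 4 h 40 min; less 30 min break → 4 h 10 min
Wed: 08:05–14:49 = 6 h 44 min; less 30 min break → 6 h 14 min
Thu: 07:06–18:03 = 10 h 57 min; less 30 min break → 10 h 27 min
Fri: 08:07–18:16 = 10 h 9 min; less 30 min break → 9 h 39 min
Sat: 05:52–12:48 = 6 h 56 min; less 30 min break → 6 h 26 min
Sun: 06:53–12:56 = 6 h 3 min; less 30 min break → 5 h 33 min
Total: 11 h 15 min + 4 h 10 min + 6 h 14 min + 10 h 27 min + 9 h 39 min + 6 h 26 min + 5 h 33 min = 53 h 44 min.

53.73 hours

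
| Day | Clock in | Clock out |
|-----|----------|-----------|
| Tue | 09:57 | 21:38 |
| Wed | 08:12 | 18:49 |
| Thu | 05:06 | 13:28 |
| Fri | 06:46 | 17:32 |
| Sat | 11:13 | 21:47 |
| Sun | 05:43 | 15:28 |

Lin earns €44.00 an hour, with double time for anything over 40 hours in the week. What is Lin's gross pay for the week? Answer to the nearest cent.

€3674.00

Tue: 09:57–21:38 = 11 h 41 min
Wed: 08:12–18:49 = 10 h 37 min
Thu: 05:06–13:28 = 8 h 22 min
Fri: 06:46–17:32 = 10 h 46 min
Sat: 11:13–21:47 = 10 h 34 min
Sun: 05:43–15:28 = 9 h 45 min
Total worked: 61 h 45 min = 3705 min.
Regular 40 h 0 min = 2400 min at €44.00/h; overtime 21 h 45 min = 1305 min at €88.00/h.
Pay = (2400 × €44.00 + 1305 × €88.00) ÷ 60 = €3674.00.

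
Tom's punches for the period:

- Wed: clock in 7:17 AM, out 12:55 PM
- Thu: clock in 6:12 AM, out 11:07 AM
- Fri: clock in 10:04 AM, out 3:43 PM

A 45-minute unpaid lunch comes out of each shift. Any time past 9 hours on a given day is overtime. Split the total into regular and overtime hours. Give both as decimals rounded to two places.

Wed: 7:17 AM–12:55 PM = 5 h 38 min; less 45 min break → 4 h 53 min
Thu: 6:12 AM–11:07 AM = 4 h 55 min; less 45 min break → 4 h 10 min
Fri: 10:04 AM–3:43 PM = 5 h 39 min; less 45 min break → 4 h 54 min
Wed reg 4 h 53 min / OT 0 h 0 min; Thu reg 4 h 10 min / OT 0 h 0 min; Fri reg 4 h 54 min / OT 0 h 0 min.
Totals: regular 13 h 57 min, overtime 0 h 0 min.

Regular 13.95 hours, overtime 0.00 hours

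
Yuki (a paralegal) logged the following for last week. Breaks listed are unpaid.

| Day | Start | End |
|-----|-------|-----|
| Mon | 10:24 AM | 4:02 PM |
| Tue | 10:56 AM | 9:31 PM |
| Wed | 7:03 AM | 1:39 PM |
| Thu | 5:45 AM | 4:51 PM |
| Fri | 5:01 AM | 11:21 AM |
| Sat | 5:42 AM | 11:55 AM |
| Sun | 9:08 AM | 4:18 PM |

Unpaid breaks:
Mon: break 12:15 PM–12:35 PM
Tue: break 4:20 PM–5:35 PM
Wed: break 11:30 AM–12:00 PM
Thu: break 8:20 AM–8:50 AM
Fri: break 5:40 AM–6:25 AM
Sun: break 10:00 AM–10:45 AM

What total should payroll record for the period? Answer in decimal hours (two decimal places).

49.55 hours

Mon: 10:24 AM–4:02 PM = 5 h 38 min; less 20 min break → 5 h 18 min
Tue: 10:56 AM–9:31 PM = 10 h 35 min; less 75 min break → 9 h 20 min
Wed: 7:03 AM–1:39 PM = 6 h 36 min; less 30 min break → 6 h 6 min
Thu: 5:45 AM–4:51 PM = 11 h 6 min; less 30 min break → 10 h 36 min
Fri: 5:01 AM–11:21 AM = 6 h 20 min; less 45 min break → 5 h 35 min
Sat: 5:42 AM–11:55 AM = 6 h 13 min
Sun: 9:08 AM–4:18 PM = 7 h 10 min; less 45 min break → 6 h 25 min
Total: 5 h 18 min + 9 h 20 min + 6 h 6 min + 10 h 36 min + 5 h 35 min + 6 h 13 min + 6 h 25 min = 49 h 33 min.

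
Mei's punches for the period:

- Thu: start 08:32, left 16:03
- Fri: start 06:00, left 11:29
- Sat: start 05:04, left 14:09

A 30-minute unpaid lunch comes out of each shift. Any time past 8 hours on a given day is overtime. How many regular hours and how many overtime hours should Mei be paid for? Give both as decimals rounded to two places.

Regular 20.00 hours, overtime 0.58 hours

Thu: 08:32–16:03 = 7 h 31 min; less 30 min break → 7 h 1 min
Fri: 06:00–11:29 = 5 h 29 min; less 30 min break → 4 h 59 min
Sat: 05:04–14:09 = 9 h 5 min; less 30 min break → 8 h 35 min
Thu reg 7 h 1 min / OT 0 h 0 min; Fri reg 4 h 59 min / OT 0 h 0 min; Sat reg 8 h 0 min / OT 0 h 35 min.
Totals: regular 20 h 0 min, overtime 0 h 35 min.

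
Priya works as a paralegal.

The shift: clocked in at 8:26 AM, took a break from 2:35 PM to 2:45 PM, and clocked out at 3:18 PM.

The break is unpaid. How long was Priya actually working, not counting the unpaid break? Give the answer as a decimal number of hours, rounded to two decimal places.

The shift: 8:26 AM–3:18 PM = 6 h 52 min; less 10 min break → 6 h 42 min

6.70 hours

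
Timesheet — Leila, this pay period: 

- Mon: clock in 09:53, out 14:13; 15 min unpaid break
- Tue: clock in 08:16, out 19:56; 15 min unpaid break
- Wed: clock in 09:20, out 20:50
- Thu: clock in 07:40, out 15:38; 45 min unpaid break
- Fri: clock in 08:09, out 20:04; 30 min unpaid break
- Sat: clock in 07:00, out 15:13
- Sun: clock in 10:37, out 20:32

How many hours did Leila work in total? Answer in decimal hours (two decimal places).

63.77 hours

Mon: 09:53–14:13 = 4 h 20 min; less 15 min break → 4 h 5 min
Tue: 08:16–19:56 = 11 h 40 min; less 15 min break → 11 h 25 min
Wed: 09:20–20:50 = 11 h 30 min
Thu: 07:40–15:38 = 7 h 58 min; less 45 min break → 7 h 13 min
Fri: 08:09–20:04 = 11 h 55 min; less 30 min break → 11 h 25 min
Sat: 07:00–15:13 = 8 h 13 min
Sun: 10:37–20:32 = 9 h 55 min
Total: 4 h 5 min + 11 h 25 min + 11 h 30 min + 7 h 13 min + 11 h 25 min + 8 h 13 min + 9 h 55 min = 63 h 46 min.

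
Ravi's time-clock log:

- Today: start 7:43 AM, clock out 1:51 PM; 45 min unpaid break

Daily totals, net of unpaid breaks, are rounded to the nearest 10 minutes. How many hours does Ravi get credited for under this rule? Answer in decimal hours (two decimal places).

5.33 hours

Today: 7:43 AM–1:51 PM = 6 h 8 min − 45 min = 5 h 23 min → rounds to 5 h 20 min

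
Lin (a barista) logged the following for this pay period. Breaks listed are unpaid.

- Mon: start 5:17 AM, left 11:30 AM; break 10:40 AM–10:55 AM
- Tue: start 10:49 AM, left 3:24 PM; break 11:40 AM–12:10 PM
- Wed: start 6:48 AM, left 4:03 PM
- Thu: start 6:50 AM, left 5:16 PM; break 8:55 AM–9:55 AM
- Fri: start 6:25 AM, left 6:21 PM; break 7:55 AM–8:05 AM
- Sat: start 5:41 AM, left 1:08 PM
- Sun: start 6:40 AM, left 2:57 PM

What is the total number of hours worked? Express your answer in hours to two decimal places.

Mon: 5:17 AM–11:30 AM = 6 h 13 min; less 15 min break → 5 h 58 min
Tue: 10:49 AM–3:24 PM = 4 h 35 min; less 30 min break → 4 h 5 min
Wed: 6:48 AM–4:03 PM = 9 h 15 min
Thu: 6:50 AM–5:16 PM = 10 h 26 min; less 60 min break → 9 h 26 min
Fri: 6:25 AM–6:21 PM = 11 h 56 min; less 10 min break → 11 h 46 min
Sat: 5:41 AM–1:08 PM = 7 h 27 min
Sun: 6:40 AM–2:57 PM = 8 h 17 min
Total: 5 h 58 min + 4 h 5 min + 9 h 15 min + 9 h 26 min + 11 h 46 min + 7 h 27 min + 8 h 17 min = 56 h 14 min.

56.23 hours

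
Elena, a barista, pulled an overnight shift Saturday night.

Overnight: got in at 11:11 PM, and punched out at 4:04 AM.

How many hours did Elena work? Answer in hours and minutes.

Overnight: 11:11 PM → midnight = 0 h 49 min; midnight → 4:04 AM = 4 h 4 min; span 4 h 53 min

4 h 53 min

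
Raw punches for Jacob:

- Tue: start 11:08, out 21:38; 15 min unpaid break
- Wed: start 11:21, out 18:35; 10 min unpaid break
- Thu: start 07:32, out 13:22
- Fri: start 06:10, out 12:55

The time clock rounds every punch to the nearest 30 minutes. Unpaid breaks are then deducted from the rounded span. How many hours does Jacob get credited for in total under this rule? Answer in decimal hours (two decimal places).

30.08 hours

Tue: in 11:08→11:00, out 21:38→21:30; 10 h 30 min − 15 min = 10 h 15 min
Wed: in 11:21→11:30, out 18:35→18:30; 7 h 0 min − 10 min = 6 h 50 min
Thu: in 07:32→07:30, out 13:22→13:30; 6 h 0 min
Fri: in 06:10→06:00, out 12:55→13:00; 7 h 0 min
Total credited: 30 h 5 min.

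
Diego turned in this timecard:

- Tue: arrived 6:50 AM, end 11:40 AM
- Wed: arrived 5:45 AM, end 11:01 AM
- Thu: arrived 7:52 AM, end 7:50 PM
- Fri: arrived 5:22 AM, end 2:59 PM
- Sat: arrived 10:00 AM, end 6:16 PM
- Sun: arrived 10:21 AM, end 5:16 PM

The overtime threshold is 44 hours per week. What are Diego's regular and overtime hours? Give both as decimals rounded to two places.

Tue: 6:50 AM–11:40 AM = 4 h 50 min
Wed: 5:45 AM–11:01 AM = 5 h 16 min
Thu: 7:52 AM–7:50 PM = 11 h 58 min
Fri: 5:22 AM–2:59 PM = 9 h 37 min
Sat: 10:00 AM–6:16 PM = 8 h 16 min
Sun: 10:21 AM–5:16 PM = 6 h 55 min
Total worked: 46 h 52 min = 46.87 h.
Threshold 44 h → overtime 2 h 52 min, regular 44 h 0 min.

Regular 44.00 hours, overtime 2.87 hours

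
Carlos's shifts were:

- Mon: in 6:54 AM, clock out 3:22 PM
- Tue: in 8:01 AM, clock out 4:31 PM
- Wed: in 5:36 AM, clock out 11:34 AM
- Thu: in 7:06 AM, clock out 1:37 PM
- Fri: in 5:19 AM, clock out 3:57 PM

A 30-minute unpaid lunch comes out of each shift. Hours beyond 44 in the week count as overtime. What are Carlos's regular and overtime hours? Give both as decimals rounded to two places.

Mon: 6:54 AM–3:22 PM = 8 h 28 min; less 30 min break → 7 h 58 min
Tue: 8:01 AM–4:31 PM = 8 h 30 min; less 30 min break → 8 h 0 min
Wed: 5:36 AM–11:34 AM = 5 h 58 min; less 30 min break → 5 h 28 min
Thu: 7:06 AM–1:37 PM = 6 h 31 min; less 30 min break → 6 h 1 min
Fri: 5:19 AM–3:57 PM = 10 h 38 min; less 30 min break → 10 h 8 min
Total worked: 37 h 35 min = 37.58 h.
Threshold 44 h → overtime 0 h 0 min, regular 37 h 35 min.

Regular 37.58 hours, overtime 0.00 hours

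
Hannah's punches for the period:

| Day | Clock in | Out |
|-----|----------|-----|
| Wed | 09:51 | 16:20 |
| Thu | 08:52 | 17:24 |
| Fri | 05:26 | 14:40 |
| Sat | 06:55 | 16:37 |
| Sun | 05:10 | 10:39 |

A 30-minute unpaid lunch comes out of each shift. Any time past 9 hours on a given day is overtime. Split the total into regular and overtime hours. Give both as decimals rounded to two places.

Regular 36.73 hours, overtime 0.20 hours

Wed: 09:51–16:20 = 6 h 29 min; less 30 min break → 5 h 59 min
Thu: 08:52–17:24 = 8 h 32 min; less 30 min break → 8 h 2 min
Fri: 05:26–14:40 = 9 h 14 min; less 30 min break → 8 h 44 min
Sat: 06:55–16:37 = 9 h 42 min; less 30 min break → 9 h 12 min
Sun: 05:10–10:39 = 5 h 29 min; less 30 min break → 4 h 59 min
Wed reg 5 h 59 min / OT 0 h 0 min; Thu reg 8 h 2 min / OT 0 h 0 min; Fri reg 8 h 44 min / OT 0 h 0 min; Sat reg 9 h 0 min / OT 0 h 12 min; Sun reg 4 h 59 min / OT 0 h 0 min.
Totals: regular 36 h 44 min, overtime 0 h 12 min.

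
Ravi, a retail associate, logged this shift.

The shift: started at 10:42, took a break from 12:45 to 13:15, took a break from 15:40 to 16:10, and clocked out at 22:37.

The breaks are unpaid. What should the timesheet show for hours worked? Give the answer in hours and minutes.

The shift: 10:42–22:37 = 11 h 55 min; less 60 min break → 10 h 55 min

10 h 55 min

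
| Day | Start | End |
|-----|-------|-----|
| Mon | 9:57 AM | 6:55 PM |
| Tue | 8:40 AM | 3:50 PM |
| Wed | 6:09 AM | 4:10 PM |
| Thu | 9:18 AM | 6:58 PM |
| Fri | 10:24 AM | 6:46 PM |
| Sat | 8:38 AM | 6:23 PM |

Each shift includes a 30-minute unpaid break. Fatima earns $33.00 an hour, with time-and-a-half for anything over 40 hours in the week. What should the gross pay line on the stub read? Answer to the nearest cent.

Mon: 9:57 AM–6:55 PM = 8 h 58 min; less 30 min break → 8 h 28 min
Tue: 8:40 AM–3:50 PM = 7 h 10 min; less 30 min break → 6 h 40 min
Wed: 6:09 AM–4:10 PM = 10 h 1 min; less 30 min break → 9 h 31 min
Thu: 9:18 AM–6:58 PM = 9 h 40 min; less 30 min break → 9 h 10 min
Fri: 10:24 AM–6:46 PM = 8 h 22 min; less 30 min break → 7 h 52 min
Sat: 8:38 AM–6:23 PM = 9 h 45 min; less 30 min break → 9 h 15 min
Total worked: 50 h 56 min = 3056 min.
Regular 40 h 0 min = 2400 min at $33.00/h; overtime 10 h 56 min = 656 min at $49.50/h.
Pay = (2400 × $33.00 + 656 × $49.50) ÷ 60 = $1861.20.

$1861.20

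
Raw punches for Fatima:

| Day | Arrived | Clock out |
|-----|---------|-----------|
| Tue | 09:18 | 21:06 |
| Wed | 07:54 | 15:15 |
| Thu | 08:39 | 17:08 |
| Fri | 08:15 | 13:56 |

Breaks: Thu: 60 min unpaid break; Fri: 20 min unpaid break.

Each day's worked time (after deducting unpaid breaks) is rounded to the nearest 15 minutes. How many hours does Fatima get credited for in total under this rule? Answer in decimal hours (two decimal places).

Tue: 09:18–21:06 = 11 h 48 min → rounds to 11 h 45 min
Wed: 07:54–15:15 = 7 h 21 min → rounds to 7 h 15 min
Thu: 08:39–17:08 = 8 h 29 min − 60 min = 7 h 29 min → rounds to 7 h 30 min
Fri: 08:15–13:56 = 5 h 41 min − 20 min = 5 h 21 min → rounds to 5 h 15 min
Total credited: 31 h 45 min.

31.75 hours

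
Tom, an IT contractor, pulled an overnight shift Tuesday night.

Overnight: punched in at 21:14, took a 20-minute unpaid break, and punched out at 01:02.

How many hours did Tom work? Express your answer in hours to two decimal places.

3.47 hours

Overnight: 21:14 → midnight = 2 h 46 min; midnight → 01:02 = 1 h 2 min; span 3 h 48 min; less 20 min break → 3 h 28 min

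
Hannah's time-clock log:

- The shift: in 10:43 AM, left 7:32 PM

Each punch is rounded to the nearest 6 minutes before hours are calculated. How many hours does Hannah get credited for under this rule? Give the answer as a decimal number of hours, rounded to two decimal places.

8.80 hours

The shift: in 10:43 AM→10:42 AM, out 7:32 PM→7:30 PM; 8 h 48 min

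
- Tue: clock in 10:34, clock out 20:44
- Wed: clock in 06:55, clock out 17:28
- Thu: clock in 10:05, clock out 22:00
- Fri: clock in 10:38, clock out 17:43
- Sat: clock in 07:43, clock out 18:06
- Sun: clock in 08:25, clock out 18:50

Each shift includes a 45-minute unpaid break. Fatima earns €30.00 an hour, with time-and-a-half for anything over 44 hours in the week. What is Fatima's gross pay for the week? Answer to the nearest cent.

€1860.75

Tue: 10:34–20:44 = 10 h 10 min; less 45 min break → 9 h 25 min
Wed: 06:55–17:28 = 10 h 33 min; less 45 min break → 9 h 48 min
Thu: 10:05–22:00 = 11 h 55 min; less 45 min break → 11 h 10 min
Fri: 10:38–17:43 = 7 h 5 min; less 45 min break → 6 h 20 min
Sat: 07:43–18:06 = 10 h 23 min; less 45 min break → 9 h 38 min
Sun: 08:25–18:50 = 10 h 25 min; less 45 min break → 9 h 40 min
Total worked: 56 h 1 min = 3361 min.
Regular 44 h 0 min = 2640 min at €30.00/h; overtime 12 h 1 min = 721 min at €45.00/h.
Pay = (2640 × €30.00 + 721 × €45.00) ÷ 60 = €1860.75.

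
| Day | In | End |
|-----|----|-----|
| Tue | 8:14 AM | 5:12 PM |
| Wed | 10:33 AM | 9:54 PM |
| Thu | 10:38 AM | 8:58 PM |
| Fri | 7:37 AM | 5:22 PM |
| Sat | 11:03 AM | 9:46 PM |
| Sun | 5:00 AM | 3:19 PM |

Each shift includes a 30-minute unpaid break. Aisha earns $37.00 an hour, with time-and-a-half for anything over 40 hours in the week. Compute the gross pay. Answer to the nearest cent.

$2503.05

Tue: 8:14 AM–5:12 PM = 8 h 58 min; less 30 min break → 8 h 28 min
Wed: 10:33 AM–9:54 PM = 11 h 21 min; less 30 min break → 10 h 51 min
Thu: 10:38 AM–8:58 PM = 10 h 20 min; less 30 min break → 9 h 50 min
Fri: 7:37 AM–5:22 PM = 9 h 45 min; less 30 min break → 9 h 15 min
Sat: 11:03 AM–9:46 PM = 10 h 43 min; less 30 min break → 10 h 13 min
Sun: 5:00 AM–3:19 PM = 10 h 19 min; less 30 min break → 9 h 49 min
Total worked: 58 h 26 min = 3506 min.
Regular 40 h 0 min = 2400 min at $37.00/h; overtime 18 h 26 min = 1106 min at $55.50/h.
Pay = (2400 × $37.00 + 1106 × $55.50) ÷ 60 = $2503.05.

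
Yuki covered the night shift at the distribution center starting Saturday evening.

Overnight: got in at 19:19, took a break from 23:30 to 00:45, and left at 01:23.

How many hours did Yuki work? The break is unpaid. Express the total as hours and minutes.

4 h 49 min

Overnight: 19:19 → midnight = 4 h 41 min; midnight → 01:23 = 1 h 23 min; span 6 h 4 min; less 75 min break → 4 h 49 min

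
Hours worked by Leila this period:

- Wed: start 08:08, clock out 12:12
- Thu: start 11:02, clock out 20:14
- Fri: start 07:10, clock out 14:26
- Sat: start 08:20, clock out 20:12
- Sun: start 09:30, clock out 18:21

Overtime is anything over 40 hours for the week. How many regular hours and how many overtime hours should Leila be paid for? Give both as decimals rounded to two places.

Wed: 08:08–12:12 = 4 h 4 min
Thu: 11:02–20:14 = 9 h 12 min
Fri: 07:10–14:26 = 7 h 16 min
Sat: 08:20–20:12 = 11 h 52 min
Sun: 09:30–18:21 = 8 h 51 min
Total worked: 41 h 15 min = 41.25 h.
Threshold 40 h → overtime 1 h 15 min, regular 40 h 0 min.

Regular 40.00 hours, overtime 1.25 hours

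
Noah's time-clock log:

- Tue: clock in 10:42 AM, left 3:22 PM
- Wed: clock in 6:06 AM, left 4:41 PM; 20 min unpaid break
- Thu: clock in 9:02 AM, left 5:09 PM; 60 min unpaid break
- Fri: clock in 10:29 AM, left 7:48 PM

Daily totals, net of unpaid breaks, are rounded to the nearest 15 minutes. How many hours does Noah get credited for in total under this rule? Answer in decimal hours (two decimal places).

Tue: 10:42 AM–3:22 PM = 4 h 40 min → rounds to 4 h 45 min
Wed: 6:06 AM–4:41 PM = 10 h 35 min − 20 min = 10 h 15 min → rounds to 10 h 15 min
Thu: 9:02 AM–5:09 PM = 8 h 7 min − 60 min = 7 h 7 min → rounds to 7 h 0 min
Fri: 10:29 AM–7:48 PM = 9 h 19 min → rounds to 9 h 15 min
Total credited: 31 h 15 min.

31.25 hours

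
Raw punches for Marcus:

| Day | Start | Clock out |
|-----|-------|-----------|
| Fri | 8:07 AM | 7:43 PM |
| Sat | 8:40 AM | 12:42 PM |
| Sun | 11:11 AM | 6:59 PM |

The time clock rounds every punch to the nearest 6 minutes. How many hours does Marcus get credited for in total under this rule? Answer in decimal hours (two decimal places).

23.40 hours

Fri: in 8:07 AM→8:06 AM, out 7:43 PM→7:42 PM; 11 h 36 min
Sat: in 8:40 AM→8:42 AM, out 12:42 PM→12:42 PM; 4 h 0 min
Sun: in 11:11 AM→11:12 AM, out 6:59 PM→7:00 PM; 7 h 48 min
Total credited: 23 h 24 min.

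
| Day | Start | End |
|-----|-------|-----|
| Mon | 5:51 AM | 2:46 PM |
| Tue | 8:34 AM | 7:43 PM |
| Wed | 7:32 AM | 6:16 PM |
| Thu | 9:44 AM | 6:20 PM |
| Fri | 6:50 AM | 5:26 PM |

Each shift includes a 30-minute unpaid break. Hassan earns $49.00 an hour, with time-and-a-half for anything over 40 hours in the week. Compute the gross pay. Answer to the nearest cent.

$2511.25

Mon: 5:51 AM–2:46 PM = 8 h 55 min; less 30 min break → 8 h 25 min
Tue: 8:34 AM–7:43 PM = 11 h 9 min; less 30 min break → 10 h 39 min
Wed: 7:32 AM–6:16 PM = 10 h 44 min; less 30 min break → 10 h 14 min
Thu: 9:44 AM–6:20 PM = 8 h 36 min; less 30 min break → 8 h 6 min
Fri: 6:50 AM–5:26 PM = 10 h 36 min; less 30 min break → 10 h 6 min
Total worked: 47 h 30 min = 2850 min.
Regular 40 h 0 min = 2400 min at $49.00/h; overtime 7 h 30 min = 450 min at $73.50/h.
Pay = (2400 × $49.00 + 450 × $73.50) ÷ 60 = $2511.25.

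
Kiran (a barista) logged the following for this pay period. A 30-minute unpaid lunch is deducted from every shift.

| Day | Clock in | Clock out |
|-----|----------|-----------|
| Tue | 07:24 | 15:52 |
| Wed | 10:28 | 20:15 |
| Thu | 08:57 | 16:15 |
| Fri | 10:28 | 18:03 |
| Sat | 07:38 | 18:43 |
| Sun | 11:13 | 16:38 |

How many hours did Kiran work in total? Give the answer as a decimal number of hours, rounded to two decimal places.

Tue: 07:24–15:52 = 8 h 28 min; less 30 min break → 7 h 58 min
Wed: 10:28–20:15 = 9 h 47 min; less 30 min break → 9 h 17 min
Thu: 08:57–16:15 = 7 h 18 min; less 30 min break → 6 h 48 min
Fri: 10:28–18:03 = 7 h 35 min; less 30 min break → 7 h 5 min
Sat: 07:38–18:43 = 11 h 5 min; less 30 min break → 10 h 35 min
Sun: 11:13–16:38 = 5 h 25 min; less 30 min break → 4 h 55 min
Total: 7 h 58 min + 9 h 17 min + 6 h 48 min + 7 h 5 min + 10 h 35 min + 4 h 55 min = 46 h 38 min.

46.63 hours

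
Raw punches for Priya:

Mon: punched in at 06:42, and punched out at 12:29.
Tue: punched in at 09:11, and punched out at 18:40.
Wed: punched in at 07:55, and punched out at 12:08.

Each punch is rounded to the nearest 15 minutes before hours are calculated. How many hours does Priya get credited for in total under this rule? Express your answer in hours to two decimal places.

Mon: in 06:42→06:45, out 12:29→12:30; 5 h 45 min
Tue: in 09:11→09:15, out 18:40→18:45; 9 h 30 min
Wed: in 07:55→08:00, out 12:08→12:15; 4 h 15 min
Total credited: 19 h 30 min.

19.50 hours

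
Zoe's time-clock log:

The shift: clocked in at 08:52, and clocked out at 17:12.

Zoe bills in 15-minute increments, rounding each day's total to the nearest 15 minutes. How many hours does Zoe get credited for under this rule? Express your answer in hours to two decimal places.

The shift: 08:52–17:12 = 8 h 20 min → rounds to 8 h 15 min

8.25 hours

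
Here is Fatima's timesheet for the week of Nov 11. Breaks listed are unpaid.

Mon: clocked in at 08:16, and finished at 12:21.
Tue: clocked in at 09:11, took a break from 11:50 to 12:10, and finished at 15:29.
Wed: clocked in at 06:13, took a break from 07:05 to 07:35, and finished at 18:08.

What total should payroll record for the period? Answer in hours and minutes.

Mon: 08:16–12:21 = 4 h 5 min
Tue: 09:11–15:29 = 6 h 18 min; less 20 min break → 5 h 58 min
Wed: 06:13–18:08 = 11 h 55 min; less 30 min break → 11 h 25 min
Total: 4 h 5 min + 5 h 58 min + 11 h 25 min = 21 h 28 min.

21 h 28 min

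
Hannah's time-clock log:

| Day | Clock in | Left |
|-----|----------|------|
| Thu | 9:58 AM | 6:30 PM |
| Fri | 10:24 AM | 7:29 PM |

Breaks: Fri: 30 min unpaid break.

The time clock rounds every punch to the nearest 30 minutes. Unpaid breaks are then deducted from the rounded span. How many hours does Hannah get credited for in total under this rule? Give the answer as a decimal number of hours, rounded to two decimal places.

Thu: in 9:58 AM→10:00 AM, out 6:30 PM→6:30 PM; 8 h 30 min
Fri: in 10:24 AM→10:30 AM, out 7:29 PM→7:30 PM; 9 h 0 min − 30 min = 8 h 30 min
Total credited: 17 h 0 min.

17.00 hours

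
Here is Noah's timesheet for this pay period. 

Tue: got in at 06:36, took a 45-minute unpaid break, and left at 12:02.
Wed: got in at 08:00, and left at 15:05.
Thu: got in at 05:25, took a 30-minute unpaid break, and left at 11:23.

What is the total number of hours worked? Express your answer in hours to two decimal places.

17.23 hours

Tue: 06:36–12:02 = 5 h 26 min; less 45 min break → 4 h 41 min
Wed: 08:00–15:05 = 7 h 5 min
Thu: 05:25–11:23 = 5 h 58 min; less 30 min break → 5 h 28 min
Total: 4 h 41 min + 7 h 5 min + 5 h 28 min = 17 h 14 min.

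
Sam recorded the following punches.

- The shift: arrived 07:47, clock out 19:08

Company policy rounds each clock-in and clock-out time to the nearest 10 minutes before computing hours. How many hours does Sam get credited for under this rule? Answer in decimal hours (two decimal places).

11.33 hours

The shift: in 07:47→07:50, out 19:08→19:10; 11 h 20 min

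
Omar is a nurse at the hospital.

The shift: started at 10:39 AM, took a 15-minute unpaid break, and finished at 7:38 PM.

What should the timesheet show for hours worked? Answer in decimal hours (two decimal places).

The shift: 10:39 AM–7:38 PM = 8 h 59 min; less 15 min break → 8 h 44 min

8.73 hours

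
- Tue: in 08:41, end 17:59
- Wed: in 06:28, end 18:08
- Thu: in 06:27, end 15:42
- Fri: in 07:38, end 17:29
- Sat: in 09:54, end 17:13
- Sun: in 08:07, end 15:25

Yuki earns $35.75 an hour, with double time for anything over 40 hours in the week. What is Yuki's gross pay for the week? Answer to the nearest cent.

Tue: 08:41–17:59 = 9 h 18 min
Wed: 06:28–18:08 = 11 h 40 min
Thu: 06:27–15:42 = 9 h 15 min
Fri: 07:38–17:29 = 9 h 51 min
Sat: 09:54–17:13 = 7 h 19 min
Sun: 08:07–15:25 = 7 h 18 min
Total worked: 54 h 41 min = 3281 min.
Regular 40 h 0 min = 2400 min at $35.75/h; overtime 14 h 41 min = 881 min at $71.50/h.
Pay = (2400 × $35.75 + 881 × $71.50) ÷ 60 = $2479.86.

$2479.86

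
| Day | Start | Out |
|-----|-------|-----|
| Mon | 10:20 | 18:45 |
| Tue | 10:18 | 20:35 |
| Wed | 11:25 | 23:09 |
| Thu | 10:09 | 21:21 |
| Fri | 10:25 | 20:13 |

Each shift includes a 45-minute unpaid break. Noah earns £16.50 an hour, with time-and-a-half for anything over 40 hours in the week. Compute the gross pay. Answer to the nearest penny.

£850.16

Mon: 10:20–18:45 = 8 h 25 min; less 45 min break → 7 h 40 min
Tue: 10:18–20:35 = 10 h 17 min; less 45 min break → 9 h 32 min
Wed: 11:25–23:09 = 11 h 44 min; less 45 min break → 10 h 59 min
Thu: 10:09–21:21 = 11 h 12 min; less 45 min break → 10 h 27 min
Fri: 10:25–20:13 = 9 h 48 min; less 45 min break → 9 h 3 min
Total worked: 47 h 41 min = 2861 min.
Regular 40 h 0 min = 2400 min at £16.50/h; overtime 7 h 41 min = 461 min at £24.75/h.
Pay = (2400 × £16.50 + 461 × £24.75) ÷ 60 = £850.16.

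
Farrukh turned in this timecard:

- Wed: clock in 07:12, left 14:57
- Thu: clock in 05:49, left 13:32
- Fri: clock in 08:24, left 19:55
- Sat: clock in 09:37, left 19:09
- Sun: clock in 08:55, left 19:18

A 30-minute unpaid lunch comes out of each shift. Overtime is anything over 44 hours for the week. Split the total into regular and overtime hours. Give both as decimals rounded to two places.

Wed: 07:12–14:57 = 7 h 45 min; less 30 min break → 7 h 15 min
Thu: 05:49–13:32 = 7 h 43 min; less 30 min break → 7 h 13 min
Fri: 08:24–19:55 = 11 h 31 min; less 30 min break → 11 h 1 min
Sat: 09:37–19:09 = 9 h 32 min; less 30 min break → 9 h 2 min
Sun: 08:55–19:18 = 10 h 23 min; less 30 min break → 9 h 53 min
Total worked: 44 h 24 min = 44.40 h.
Threshold 44 h → overtime 0 h 24 min, regular 44 h 0 min.

Regular 44.00 hours, overtime 0.40 hours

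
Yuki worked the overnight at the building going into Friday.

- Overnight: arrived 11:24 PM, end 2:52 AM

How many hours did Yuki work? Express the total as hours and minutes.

Overnight: 11:24 PM → midnight = 0 h 36 min; midnight → 2:52 AM = 2 h 52 min; span 3 h 28 min

3 h 28 min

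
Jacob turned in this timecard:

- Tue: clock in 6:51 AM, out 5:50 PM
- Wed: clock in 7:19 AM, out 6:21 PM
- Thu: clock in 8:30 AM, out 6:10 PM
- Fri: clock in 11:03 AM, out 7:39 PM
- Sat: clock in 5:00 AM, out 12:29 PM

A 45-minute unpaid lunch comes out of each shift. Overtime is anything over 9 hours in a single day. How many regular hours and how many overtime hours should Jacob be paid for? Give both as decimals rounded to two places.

Regular 41.50 hours, overtime 2.52 hours

Tue: 6:51 AM–5:50 PM = 10 h 59 min; less 45 min break → 10 h 14 min
Wed: 7:19 AM–6:21 PM = 11 h 2 min; less 45 min break → 10 h 17 min
Thu: 8:30 AM–6:10 PM = 9 h 40 min; less 45 min break → 8 h 55 min
Fri: 11:03 AM–7:39 PM = 8 h 36 min; less 45 min break → 7 h 51 min
Sat: 5:00 AM–12:29 PM = 7 h 29 min; less 45 min break → 6 h 44 min
Tue reg 9 h 0 min / OT 1 h 14 min; Wed reg 9 h 0 min / OT 1 h 17 min; Thu reg 8 h 55 min / OT 0 h 0 min; Fri reg 7 h 51 min / OT 0 h 0 min; Sat reg 6 h 44 min / OT 0 h 0 min.
Totals: regular 41 h 30 min, overtime 2 h 31 min.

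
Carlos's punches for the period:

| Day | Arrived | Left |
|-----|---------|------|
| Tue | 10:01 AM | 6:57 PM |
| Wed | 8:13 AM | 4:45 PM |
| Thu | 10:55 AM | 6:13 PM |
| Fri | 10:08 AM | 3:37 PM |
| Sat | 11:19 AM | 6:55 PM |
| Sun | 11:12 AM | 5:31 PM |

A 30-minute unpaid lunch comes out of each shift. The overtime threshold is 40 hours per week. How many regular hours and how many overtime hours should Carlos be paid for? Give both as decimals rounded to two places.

Tue: 10:01 AM–6:57 PM = 8 h 56 min; less 30 min break → 8 h 26 min
Wed: 8:13 AM–4:45 PM = 8 h 32 min; less 30 min break → 8 h 2 min
Thu: 10:55 AM–6:13 PM = 7 h 18 min; less 30 min break → 6 h 48 min
Fri: 10:08 AM–3:37 PM = 5 h 29 min; less 30 min break → 4 h 59 min
Sat: 11:19 AM–6:55 PM = 7 h 36 min; less 30 min break → 7 h 6 min
Sun: 11:12 AM–5:31 PM = 6 h 19 min; less 30 min break → 5 h 49 min
Total worked: 41 h 10 min = 41.17 h.
Threshold 40 h → overtime 1 h 10 min, regular 40 h 0 min.

Regular 40.00 hours, overtime 1.17 hours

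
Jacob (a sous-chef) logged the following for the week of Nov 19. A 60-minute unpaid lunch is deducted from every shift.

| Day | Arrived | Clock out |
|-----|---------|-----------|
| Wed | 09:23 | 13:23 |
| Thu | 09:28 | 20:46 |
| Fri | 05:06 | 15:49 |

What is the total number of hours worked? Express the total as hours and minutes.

23 h 1 min

Wed: 09:23–13:23 = 4 h 0 min; less 60 min break → 3 h 0 min
Thu: 09:28–20:46 = 11 h 18 min; less 60 min break → 10 h 18 min
Fri: 05:06–15:49 = 10 h 43 min; less 60 min break → 9 h 43 min
Total: 3 h 0 min + 10 h 18 min + 9 h 43 min = 23 h 1 min.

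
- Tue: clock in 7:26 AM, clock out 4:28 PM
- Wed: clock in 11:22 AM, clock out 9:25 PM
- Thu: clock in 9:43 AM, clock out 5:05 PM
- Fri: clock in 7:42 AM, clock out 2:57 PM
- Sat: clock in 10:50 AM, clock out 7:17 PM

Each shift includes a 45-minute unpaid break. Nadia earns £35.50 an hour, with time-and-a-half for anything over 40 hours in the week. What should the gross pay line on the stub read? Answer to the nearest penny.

£1363.20

Tue: 7:26 AM–4:28 PM = 9 h 2 min; less 45 min break → 8 h 17 min
Wed: 11:22 AM–9:25 PM = 10 h 3 min; less 45 min break → 9 h 18 min
Thu: 9:43 AM–5:05 PM = 7 h 22 min; less 45 min break → 6 h 37 min
Fri: 7:42 AM–2:57 PM = 7 h 15 min; less 45 min break → 6 h 30 min
Sat: 10:50 AM–7:17 PM = 8 h 27 min; less 45 min break → 7 h 42 min
Total worked: 38 h 24 min = 2304 min.
Regular 38 h 24 min = 2304 min at £35.50/h; overtime 0 h 0 min = 0 min at £53.25/h.
Pay = (2304 × £35.50 + 0 × £53.25) ÷ 60 = £1363.20.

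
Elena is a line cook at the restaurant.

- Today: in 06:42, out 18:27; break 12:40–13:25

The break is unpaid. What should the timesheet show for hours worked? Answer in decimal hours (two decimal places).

Today: 06:42–18:27 = 11 h 45 min; less 45 min break → 11 h 0 min

11.00 hours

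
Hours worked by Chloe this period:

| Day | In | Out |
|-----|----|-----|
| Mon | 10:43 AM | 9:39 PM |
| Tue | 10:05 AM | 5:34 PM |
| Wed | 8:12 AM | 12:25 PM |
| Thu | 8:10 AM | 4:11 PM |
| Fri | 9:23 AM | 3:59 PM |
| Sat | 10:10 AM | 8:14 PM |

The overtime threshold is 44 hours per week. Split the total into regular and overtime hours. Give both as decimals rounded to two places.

Regular 44.00 hours, overtime 3.32 hours

Mon: 10:43 AM–9:39 PM = 10 h 56 min
Tue: 10:05 AM–5:34 PM = 7 h 29 min
Wed: 8:12 AM–12:25 PM = 4 h 13 min
Thu: 8:10 AM–4:11 PM = 8 h 1 min
Fri: 9:23 AM–3:59 PM = 6 h 36 min
Sat: 10:10 AM–8:14 PM = 10 h 4 min
Total worked: 47 h 19 min = 47.32 h.
Threshold 44 h → overtime 3 h 19 min, regular 44 h 0 min.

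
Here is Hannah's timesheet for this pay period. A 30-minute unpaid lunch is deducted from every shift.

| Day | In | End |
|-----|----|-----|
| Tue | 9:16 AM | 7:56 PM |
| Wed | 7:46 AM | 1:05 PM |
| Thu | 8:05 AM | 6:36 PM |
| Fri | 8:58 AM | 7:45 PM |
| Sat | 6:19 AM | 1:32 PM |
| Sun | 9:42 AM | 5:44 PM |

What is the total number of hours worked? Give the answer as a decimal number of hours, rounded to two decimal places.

49.53 hours

Tue: 9:16 AM–7:56 PM = 10 h 40 min; less 30 min break → 10 h 10 min
Wed: 7:46 AM–1:05 PM = 5 h 19 min; less 30 min break → 4 h 49 min
Thu: 8:05 AM–6:36 PM = 10 h 31 min; less 30 min break → 10 h 1 min
Fri: 8:58 AM–7:45 PM = 10 h 47 min; less 30 min break → 10 h 17 min
Sat: 6:19 AM–1:32 PM = 7 h 13 min; less 30 min break → 6 h 43 min
Sun: 9:42 AM–5:44 PM = 8 h 2 min; less 30 min break → 7 h 32 min
Total: 10 h 10 min + 4 h 49 min + 10 h 1 min + 10 h 17 min + 6 h 43 min + 7 h 32 min = 49 h 32 min.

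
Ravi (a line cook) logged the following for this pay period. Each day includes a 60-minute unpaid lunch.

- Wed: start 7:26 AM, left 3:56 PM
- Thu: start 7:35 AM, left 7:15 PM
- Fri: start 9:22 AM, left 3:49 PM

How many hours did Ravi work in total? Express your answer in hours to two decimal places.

23.62 hours

Wed: 7:26 AM–3:56 PM = 8 h 30 min; less 60 min break → 7 h 30 min
Thu: 7:35 AM–7:15 PM = 11 h 40 min; less 60 min break → 10 h 40 min
Fri: 9:22 AM–3:49 PM = 6 h 27 min; less 60 min break → 5 h 27 min
Total: 7 h 30 min + 10 h 40 min + 5 h 27 min = 23 h 37 min.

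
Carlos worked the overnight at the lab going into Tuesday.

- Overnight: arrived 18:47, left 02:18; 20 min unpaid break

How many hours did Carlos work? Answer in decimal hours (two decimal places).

Overnight: 18:47 → midnight = 5 h 13 min; midnight → 02:18 = 2 h 18 min; span 7 h 31 min; less 20 min break → 7 h 11 min

7.18 hours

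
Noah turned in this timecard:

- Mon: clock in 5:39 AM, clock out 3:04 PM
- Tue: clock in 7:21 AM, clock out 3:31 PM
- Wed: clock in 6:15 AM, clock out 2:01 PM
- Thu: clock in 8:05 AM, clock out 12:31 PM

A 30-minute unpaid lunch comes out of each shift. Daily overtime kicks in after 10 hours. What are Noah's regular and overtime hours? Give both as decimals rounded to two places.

Mon: 5:39 AM–3:04 PM = 9 h 25 min; less 30 min break → 8 h 55 min
Tue: 7:21 AM–3:31 PM = 8 h 10 min; less 30 min break → 7 h 40 min
Wed: 6:15 AM–2:01 PM = 7 h 46 min; less 30 min break → 7 h 16 min
Thu: 8:05 AM–12:31 PM = 4 h 26 min; less 30 min break → 3 h 56 min
Mon reg 8 h 55 min / OT 0 h 0 min; Tue reg 7 h 40 min / OT 0 h 0 min; Wed reg 7 h 16 min / OT 0 h 0 min; Thu reg 3 h 56 min / OT 0 h 0 min.
Totals: regular 27 h 47 min, overtime 0 h 0 min.

Regular 27.78 hours, overtime 0.00 hours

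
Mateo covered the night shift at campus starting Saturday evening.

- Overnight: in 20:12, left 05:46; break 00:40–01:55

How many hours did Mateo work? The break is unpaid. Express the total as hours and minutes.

Overnight: 20:12 → midnight = 3 h 48 min; midnight → 05:46 = 5 h 46 min; span 9 h 34 min; less 75 min break → 8 h 19 min

8 h 19 min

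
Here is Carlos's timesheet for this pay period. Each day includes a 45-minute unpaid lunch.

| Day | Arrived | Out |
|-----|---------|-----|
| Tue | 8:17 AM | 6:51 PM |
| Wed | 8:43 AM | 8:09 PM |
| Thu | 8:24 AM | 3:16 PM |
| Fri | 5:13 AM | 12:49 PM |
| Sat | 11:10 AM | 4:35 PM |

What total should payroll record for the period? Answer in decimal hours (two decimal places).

Tue: 8:17 AM–6:51 PM = 10 h 34 min; less 45 min break → 9 h 49 min
Wed: 8:43 AM–8:09 PM = 11 h 26 min; less 45 min break → 10 h 41 min
Thu: 8:24 AM–3:16 PM = 6 h 52 min; less 45 min break → 6 h 7 min
Fri: 5:13 AM–12:49 PM = 7 h 36 min; less 45 min break → 6 h 51 min
Sat: 11:10 AM–4:35 PM = 5 h 25 min; less 45 min break → 4 h 40 min
Total: 9 h 49 min + 10 h 41 min + 6 h 7 min + 6 h 51 min + 4 h 40 min = 38 h 8 min.

38.13 hours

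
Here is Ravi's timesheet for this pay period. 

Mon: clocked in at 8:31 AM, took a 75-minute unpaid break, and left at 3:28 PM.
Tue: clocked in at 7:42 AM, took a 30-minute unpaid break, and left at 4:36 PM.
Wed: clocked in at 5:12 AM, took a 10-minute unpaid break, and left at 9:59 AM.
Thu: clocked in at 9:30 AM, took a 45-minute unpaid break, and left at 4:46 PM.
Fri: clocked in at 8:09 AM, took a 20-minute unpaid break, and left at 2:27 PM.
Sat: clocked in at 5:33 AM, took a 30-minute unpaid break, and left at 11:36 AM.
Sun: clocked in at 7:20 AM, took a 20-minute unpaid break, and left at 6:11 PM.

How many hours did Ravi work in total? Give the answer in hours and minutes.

Mon: 8:31 AM–3:28 PM = 6 h 57 min; less 75 min break → 5 h 42 min
Tue: 7:42 AM–4:36 PM = 8 h 54 min; less 30 min break → 8 h 24 min
Wed: 5:12 AM–9:59 AM = 4 h 47 min; less 10 min break → 4 h 37 min
Thu: 9:30 AM–4:46 PM = 7 h 16 min; less 45 min break → 6 h 31 min
Fri: 8:09 AM–2:27 PM = 6 h 18 min; less 20 min break → 5 h 58 min
Sat: 5:33 AM–11:36 AM = 6 h 3 min; less 30 min break → 5 h 33 min
Sun: 7:20 AM–6:11 PM = 10 h 51 min; less 20 min break → 10 h 31 min
Total: 5 h 42 min + 8 h 24 min + 4 h 37 min + 6 h 31 min + 5 h 58 min + 5 h 33 min + 10 h 31 min = 47 h 16 min.

47 h 16 min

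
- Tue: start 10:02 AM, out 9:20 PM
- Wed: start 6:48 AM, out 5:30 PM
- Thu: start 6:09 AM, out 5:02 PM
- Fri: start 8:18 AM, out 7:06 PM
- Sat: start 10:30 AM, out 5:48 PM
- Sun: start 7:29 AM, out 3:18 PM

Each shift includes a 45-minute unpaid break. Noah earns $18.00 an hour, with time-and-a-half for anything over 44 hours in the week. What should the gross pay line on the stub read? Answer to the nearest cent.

Tue: 10:02 AM–9:20 PM = 11 h 18 min; less 45 min break → 10 h 33 min
Wed: 6:48 AM–5:30 PM = 10 h 42 min; less 45 min break → 9 h 57 min
Thu: 6:09 AM–5:02 PM = 10 h 53 min; less 45 min break → 10 h 8 min
Fri: 8:18 AM–7:06 PM = 10 h 48 min; less 45 min break → 10 h 3 min
Sat: 10:30 AM–5:48 PM = 7 h 18 min; less 45 min break → 6 h 33 min
Sun: 7:29 AM–3:18 PM = 7 h 49 min; less 45 min break → 7 h 4 min
Total worked: 54 h 18 min = 3258 min.
Regular 44 h 0 min = 2640 min at $18.00/h; overtime 10 h 18 min = 618 min at $27.00/h.
Pay = (2640 × $18.00 + 618 × $27.00) ÷ 60 = $1070.10.

$1070.10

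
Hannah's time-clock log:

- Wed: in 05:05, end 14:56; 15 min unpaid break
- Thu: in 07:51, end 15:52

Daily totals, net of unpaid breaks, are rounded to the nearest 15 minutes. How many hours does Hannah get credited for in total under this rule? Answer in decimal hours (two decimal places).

Wed: 05:05–14:56 = 9 h 51 min − 15 min = 9 h 36 min → rounds to 9 h 30 min
Thu: 07:51–15:52 = 8 h 1 min → rounds to 8 h 0 min
Total credited: 17 h 30 min.

17.50 hours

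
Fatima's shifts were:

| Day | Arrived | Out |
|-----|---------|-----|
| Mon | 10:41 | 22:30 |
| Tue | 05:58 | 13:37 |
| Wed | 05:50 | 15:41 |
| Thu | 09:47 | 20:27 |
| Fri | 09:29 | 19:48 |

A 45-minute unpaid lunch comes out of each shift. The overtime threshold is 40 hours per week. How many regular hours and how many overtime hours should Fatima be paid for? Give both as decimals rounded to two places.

Mon: 10:41–22:30 = 11 h 49 min; less 45 min break → 11 h 4 min
Tue: 05:58–13:37 = 7 h 39 min; less 45 min break → 6 h 54 min
Wed: 05:50–15:41 = 9 h 51 min; less 45 min break → 9 h 6 min
Thu: 09:47–20:27 = 10 h 40 min; less 45 min break → 9 h 55 min
Fri: 09:29–19:48 = 10 h 19 min; less 45 min break → 9 h 34 min
Total worked: 46 h 33 min = 46.55 h.
Threshold 40 h → overtime 6 h 33 min, regular 40 h 0 min.

Regular 40.00 hours, overtime 6.55 hours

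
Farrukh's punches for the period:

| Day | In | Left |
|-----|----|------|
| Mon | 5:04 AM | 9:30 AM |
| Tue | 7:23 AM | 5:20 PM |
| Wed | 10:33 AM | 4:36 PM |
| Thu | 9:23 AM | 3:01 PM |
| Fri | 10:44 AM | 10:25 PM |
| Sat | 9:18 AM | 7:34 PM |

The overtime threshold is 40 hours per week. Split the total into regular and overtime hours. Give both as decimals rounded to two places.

Regular 40.00 hours, overtime 8.02 hours

Mon: 5:04 AM–9:30 AM = 4 h 26 min
Tue: 7:23 AM–5:20 PM = 9 h 57 min
Wed: 10:33 AM–4:36 PM = 6 h 3 min
Thu: 9:23 AM–3:01 PM = 5 h 38 min
Fri: 10:44 AM–10:25 PM = 11 h 41 min
Sat: 9:18 AM–7:34 PM = 10 h 16 min
Total worked: 48 h 1 min = 48.02 h.
Threshold 40 h → overtime 8 h 1 min, regular 40 h 0 min.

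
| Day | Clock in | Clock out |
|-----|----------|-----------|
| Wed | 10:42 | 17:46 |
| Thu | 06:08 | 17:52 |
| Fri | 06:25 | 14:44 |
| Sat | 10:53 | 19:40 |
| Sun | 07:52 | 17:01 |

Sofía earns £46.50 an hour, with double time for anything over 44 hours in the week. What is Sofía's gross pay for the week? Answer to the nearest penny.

Wed: 10:42–17:46 = 7 h 4 min
Thu: 06:08–17:52 = 11 h 44 min
Fri: 06:25–14:44 = 8 h 19 min
Sat: 10:53–19:40 = 8 h 47 min
Sun: 07:52–17:01 = 9 h 9 min
Total worked: 45 h 3 min = 2703 min.
Regular 44 h 0 min = 2640 min at £46.50/h; overtime 1 h 3 min = 63 min at £93.00/h.
Pay = (2640 × £46.50 + 63 × £93.00) ÷ 60 = £2143.65.

£2143.65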